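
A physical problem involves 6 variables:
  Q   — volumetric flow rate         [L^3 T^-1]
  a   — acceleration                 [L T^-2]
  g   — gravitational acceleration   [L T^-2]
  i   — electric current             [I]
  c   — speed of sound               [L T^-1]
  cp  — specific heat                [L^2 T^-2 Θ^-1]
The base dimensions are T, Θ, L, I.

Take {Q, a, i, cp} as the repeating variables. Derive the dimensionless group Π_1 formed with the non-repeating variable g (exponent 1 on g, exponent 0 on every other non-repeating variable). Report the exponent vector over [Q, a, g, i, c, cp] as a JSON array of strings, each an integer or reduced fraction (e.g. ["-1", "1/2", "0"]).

Exponent matrix [T,Θ,L,I] × [Q,a,g,i,c,cp]:
  T: [-1 -2 -2  0 -1 -2]
  Θ: [ 0  0  0  0  0 -1]
  L: [ 3  1  1  0  1  2]
  I: [ 0  0  0  1  0  0]
Row reduction gives pivot columns Q,a,i,cp; rank = 4
Repeat: Q,a,i,cp; free: g,c
RREF:
  r0: [   1    0    0    0  1/5    0]
  r1: [   0    1    1    0  2/5    0]
  r2: [   0    0    0    1    0    0]
  r3: [   0    0    0    0    0    1]
Fix exponent of g at 1, c at 0; solve each RREF row for its pivot's exponent:
  r0: exp(Q) + (0)·1 = 0 ⇒ exp(Q) = 0
  r1: exp(a) + (1)·1 = 0 ⇒ exp(a) = -1
  r2: exp(i) + (0)·1 = 0 ⇒ exp(i) = 0
  r3: exp(cp) + (0)·1 = 0 ⇒ exp(cp) = 0
Π_1 = a^-1 · g

["0", "-1", "1", "0", "0", "0"]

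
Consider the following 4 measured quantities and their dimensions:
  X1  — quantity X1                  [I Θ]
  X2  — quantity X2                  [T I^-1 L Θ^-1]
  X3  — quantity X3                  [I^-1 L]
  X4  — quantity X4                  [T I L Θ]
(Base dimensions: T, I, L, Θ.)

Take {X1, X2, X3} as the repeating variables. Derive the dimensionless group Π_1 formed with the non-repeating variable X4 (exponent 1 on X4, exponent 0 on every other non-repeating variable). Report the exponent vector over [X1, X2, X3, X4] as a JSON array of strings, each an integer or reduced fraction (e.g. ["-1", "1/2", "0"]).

["-2", "-1", "0", "1"]

Dimensional matrix (T×I×L×Θ by X1×X2×X3×X4):
  T: [ 0  1  0  1]
  I: [ 1 -1 -1  1]
  L: [ 0  1  1  1]
  Θ: [ 1 -1  0  1]
Row reduction gives pivot columns X1,X2,X3; rank = 3
Pivot set = {X1,X2,X3}, free = {X4}
RREF:
  r0: [   1    0    0    2]
  r1: [   0    1    0    1]
  r2: [   0    0    1    0]
  r3: [   0    0    0    0]
Fix exponent of X4 at 1; solve each RREF row for its pivot's exponent:
  r0: exp(X1) + (2)·1 = 0 ⇒ exp(X1) = -2
  r1: exp(X2) + (1)·1 = 0 ⇒ exp(X2) = -1
  r2: exp(X3) + (0)·1 = 0 ⇒ exp(X3) = 0
Π_1 = X1^-2 · X2^-1 · X4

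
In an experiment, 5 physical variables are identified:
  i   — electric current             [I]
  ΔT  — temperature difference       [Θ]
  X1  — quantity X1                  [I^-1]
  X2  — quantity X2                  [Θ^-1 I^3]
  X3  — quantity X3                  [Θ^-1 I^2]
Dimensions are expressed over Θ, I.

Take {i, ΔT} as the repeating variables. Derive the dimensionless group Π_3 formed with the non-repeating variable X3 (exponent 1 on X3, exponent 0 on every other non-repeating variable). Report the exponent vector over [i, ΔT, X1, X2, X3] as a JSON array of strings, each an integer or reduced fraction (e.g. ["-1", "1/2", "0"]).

Write exponents as rows Θ,I / cols i,ΔT,X1,X2,X3:
  Θ: [ 0  1  0 -1 -1]
  I: [ 1  0 -1  3  2]
RREF → pivots at {i,ΔT} ⇒ r = 2
Pivot set = {i,ΔT}, free = {X1,X2,X3}
RREF:
  r0: [   1    0   -1    3    2]
  r1: [   0    1    0   -1   -1]
Fix exponent of X3 at 1, X1 at 0, X2 at 0; solve each RREF row for its pivot's exponent:
  r0: exp(i) + (2)·1 = 0 ⇒ exp(i) = -2
  r1: exp(ΔT) + (-1)·1 = 0 ⇒ exp(ΔT) = 1
Π_3 = i^-2 · ΔT · X3

["-2", "1", "0", "0", "1"]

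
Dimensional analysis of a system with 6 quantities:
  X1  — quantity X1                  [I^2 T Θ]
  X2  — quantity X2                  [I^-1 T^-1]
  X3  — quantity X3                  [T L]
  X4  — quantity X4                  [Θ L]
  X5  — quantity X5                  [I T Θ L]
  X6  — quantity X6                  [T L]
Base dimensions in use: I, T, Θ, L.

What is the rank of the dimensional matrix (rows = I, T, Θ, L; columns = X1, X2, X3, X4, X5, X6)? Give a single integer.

Write exponents as rows I,T,Θ,L / cols X1,X2,X3,X4,X5,X6:
  I: [ 2 -1  0  0  1  0]
  T: [ 1 -1  1  0  1  1]
  Θ: [ 1  0  0  1  1  0]
  L: [ 0  0  1  1  1  1]
RREF → pivots at {X1,X2,X3} ⇒ r = 3

3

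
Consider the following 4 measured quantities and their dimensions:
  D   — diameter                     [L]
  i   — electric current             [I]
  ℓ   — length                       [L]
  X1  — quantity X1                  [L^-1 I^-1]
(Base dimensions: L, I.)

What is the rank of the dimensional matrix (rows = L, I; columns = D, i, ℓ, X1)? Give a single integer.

2

Write exponents as rows L,I / cols D,i,ℓ,X1:
  L: [ 1  0  1 -1]
  I: [ 0  1  0 -1]
Row reduction gives pivot columns D,i; rank = 2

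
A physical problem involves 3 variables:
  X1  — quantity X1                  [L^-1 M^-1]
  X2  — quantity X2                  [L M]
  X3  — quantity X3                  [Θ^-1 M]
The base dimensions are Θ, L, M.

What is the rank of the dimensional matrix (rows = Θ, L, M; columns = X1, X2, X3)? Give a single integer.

Write exponents as rows Θ,L,M / cols X1,X2,X3:
  Θ: [ 0  0 -1]
  L: [-1  1  0]
  M: [-1  1  1]
RREF → pivots at {X1,X3} ⇒ r = 2

2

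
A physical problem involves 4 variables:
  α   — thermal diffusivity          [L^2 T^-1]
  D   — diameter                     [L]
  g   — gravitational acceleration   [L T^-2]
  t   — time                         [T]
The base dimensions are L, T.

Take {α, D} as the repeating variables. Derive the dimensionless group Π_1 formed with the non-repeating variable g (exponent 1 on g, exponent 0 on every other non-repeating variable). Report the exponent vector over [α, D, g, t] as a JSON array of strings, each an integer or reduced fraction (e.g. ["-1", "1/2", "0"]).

Exponent matrix [L,T] × [α,D,g,t]:
  L: [ 2  1  1  0]
  T: [-1  0 -2  1]
Row reduction gives pivot columns α,D; rank = 2
Repeat: α,D; free: g,t
RREF:
  r0: [   1    0    2   -1]
  r1: [   0    1   -3    2]
Fix exponent of g at 1, t at 0; solve each RREF row for its pivot's exponent:
  r0: exp(α) + (2)·1 = 0 ⇒ exp(α) = -2
  r1: exp(D) + (-3)·1 = 0 ⇒ exp(D) = 3
Π_1 = α^-2 · D^3 · g

["-2", "3", "1", "0"]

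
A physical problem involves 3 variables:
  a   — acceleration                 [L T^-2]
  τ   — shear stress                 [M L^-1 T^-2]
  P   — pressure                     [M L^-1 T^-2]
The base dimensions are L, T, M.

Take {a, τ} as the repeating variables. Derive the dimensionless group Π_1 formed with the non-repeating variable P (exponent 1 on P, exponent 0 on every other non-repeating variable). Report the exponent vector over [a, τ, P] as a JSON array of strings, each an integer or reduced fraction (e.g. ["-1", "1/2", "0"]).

["0", "-1", "1"]

Dimensional matrix (L×T×M by a×τ×P):
  L: [ 1 -1 -1]
  T: [-2 -2 -2]
  M: [ 0  1  1]
Row reduction gives pivot columns a,τ; rank = 2
Repeat: a,τ; free: P
RREF:
  r0: [   1    0    0]
  r1: [   0    1    1]
  r2: [   0    0    0]
Fix exponent of P at 1; solve each RREF row for its pivot's exponent:
  r0: exp(a) + (0)·1 = 0 ⇒ exp(a) = 0
  r1: exp(τ) + (1)·1 = 0 ⇒ exp(τ) = -1
Π_1 = τ^-1 · P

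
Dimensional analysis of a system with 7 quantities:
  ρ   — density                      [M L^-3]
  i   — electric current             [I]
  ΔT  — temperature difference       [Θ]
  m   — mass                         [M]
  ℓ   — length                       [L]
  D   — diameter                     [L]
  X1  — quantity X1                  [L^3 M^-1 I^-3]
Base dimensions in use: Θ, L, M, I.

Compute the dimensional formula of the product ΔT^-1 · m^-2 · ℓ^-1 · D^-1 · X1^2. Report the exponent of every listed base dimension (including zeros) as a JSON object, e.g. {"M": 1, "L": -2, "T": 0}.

Write exponents as rows Θ,L,M,I / cols ρ,i,ΔT,m,ℓ,D,X1:
  Θ: [ 0  0  1  0  0  0  0]
  L: [-3  0  0  0  1  1  3]
  M: [ 1  0  0  1  0  0 -1]
  I: [ 0  1  0  0  0  0 -3]
  [Θ]: (-1)·1+(-2)·0+(-1)·0+(-1)·0+(2)·0 = -1
  [L]: (-1)·0+(-2)·0+(-1)·1+(-1)·1+(2)·3 = 4
  [M]: (-1)·0+(-2)·1+(-1)·0+(-1)·0+(2)·-1 = -4
  [I]: (-1)·0+(-2)·0+(-1)·0+(-1)·0+(2)·-3 = -6
⇒ Θ^-1 L^4 M^-4 I^-6

{"Θ": -1, "L": 4, "M": -4, "I": -6}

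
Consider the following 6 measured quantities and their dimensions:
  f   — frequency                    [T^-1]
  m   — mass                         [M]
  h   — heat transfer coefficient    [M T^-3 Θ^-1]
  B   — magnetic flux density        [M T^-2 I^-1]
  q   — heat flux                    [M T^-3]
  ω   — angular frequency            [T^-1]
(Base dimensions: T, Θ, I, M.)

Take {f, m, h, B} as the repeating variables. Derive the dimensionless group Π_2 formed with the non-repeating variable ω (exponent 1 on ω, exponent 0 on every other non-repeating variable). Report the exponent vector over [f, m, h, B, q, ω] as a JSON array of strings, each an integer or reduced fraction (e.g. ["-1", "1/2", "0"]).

["-1", "0", "0", "0", "0", "1"]

Exponent matrix [T,Θ,I,M] × [f,m,h,B,q,ω]:
  T: [-1  0 -3 -2 -3 -1]
  Θ: [ 0  0 -1  0  0  0]
  I: [ 0  0  0 -1  0  0]
  M: [ 0  1  1  1  1  0]
RREF → pivots at {f,m,h,B} ⇒ r = 4
Repeat: f,m,h,B; free: q,ω
RREF:
  r0: [   1    0    0    0    3    1]
  r1: [   0    1    0    0    1    0]
  r2: [   0    0    1    0    0    0]
  r3: [   0    0    0    1    0    0]
Fix exponent of ω at 1, q at 0; solve each RREF row for its pivot's exponent:
  r0: exp(f) + (1)·1 = 0 ⇒ exp(f) = -1
  r1: exp(m) + (0)·1 = 0 ⇒ exp(m) = 0
  r2: exp(h) + (0)·1 = 0 ⇒ exp(h) = 0
  r3: exp(B) + (0)·1 = 0 ⇒ exp(B) = 0
Π_2 = f^-1 · ω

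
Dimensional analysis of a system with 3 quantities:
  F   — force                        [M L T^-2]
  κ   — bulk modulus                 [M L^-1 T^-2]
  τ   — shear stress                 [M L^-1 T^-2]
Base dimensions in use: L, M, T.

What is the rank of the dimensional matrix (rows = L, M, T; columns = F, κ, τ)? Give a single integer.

2

Exponent matrix [L,M,T] × [F,κ,τ]:
  L: [ 1 -1 -1]
  M: [ 1  1  1]
  T: [-2 -2 -2]
Row reduction gives pivot columns F,κ; rank = 2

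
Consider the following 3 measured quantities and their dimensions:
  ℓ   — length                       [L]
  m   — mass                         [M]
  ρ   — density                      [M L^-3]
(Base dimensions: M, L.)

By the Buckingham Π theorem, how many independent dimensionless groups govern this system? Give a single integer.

1

Write exponents as rows M,L / cols ℓ,m,ρ:
  M: [ 0  1  1]
  L: [ 1  0 -3]
Row reduction gives pivot columns ℓ,m; rank = 2
n=3, r=2 ⇒ 1 dimensionless group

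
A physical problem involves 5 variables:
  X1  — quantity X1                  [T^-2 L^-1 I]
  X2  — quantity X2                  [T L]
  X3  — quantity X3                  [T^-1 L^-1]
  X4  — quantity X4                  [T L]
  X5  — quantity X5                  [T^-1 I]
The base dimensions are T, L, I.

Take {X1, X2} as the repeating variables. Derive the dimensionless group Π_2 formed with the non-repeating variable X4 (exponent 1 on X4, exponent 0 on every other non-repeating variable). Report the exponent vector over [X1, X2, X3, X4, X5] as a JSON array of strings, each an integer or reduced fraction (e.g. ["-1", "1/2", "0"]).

["0", "-1", "0", "1", "0"]

Write exponents as rows T,L,I / cols X1,X2,X3,X4,X5:
  T: [-2  1 -1  1 -1]
  L: [-1  1 -1  1  0]
  I: [ 1  0  0  0  1]
RREF → pivots at {X1,X2} ⇒ r = 2
Repeat: X1,X2; free: X3,X4,X5
RREF:
  r0: [   1    0    0    0    1]
  r1: [   0    1   -1    1    1]
  r2: [   0    0    0    0    0]
Fix exponent of X4 at 1, X3 at 0, X5 at 0; solve each RREF row for its pivot's exponent:
  r0: exp(X1) + (0)·1 = 0 ⇒ exp(X1) = 0
  r1: exp(X2) + (1)·1 = 0 ⇒ exp(X2) = -1
Π_2 = X2^-1 · X4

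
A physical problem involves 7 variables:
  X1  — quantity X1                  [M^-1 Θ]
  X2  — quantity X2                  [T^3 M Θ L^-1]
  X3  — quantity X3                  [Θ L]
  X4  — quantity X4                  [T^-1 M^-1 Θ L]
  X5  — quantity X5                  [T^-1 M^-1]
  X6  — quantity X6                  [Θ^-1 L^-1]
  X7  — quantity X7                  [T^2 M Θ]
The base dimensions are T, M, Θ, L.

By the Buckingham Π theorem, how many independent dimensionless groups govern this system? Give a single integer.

Dimensional matrix (T×M×Θ×L by X1×X2×X3×X4×X5×X6×X7):
  T: [ 0  3  0 -1 -1  0  2]
  M: [-1  1  0 -1 -1  0  1]
  Θ: [ 1  1  1  1  0 -1  1]
  L: [ 0 -1  1  1  0 -1  0]
Row reduction gives pivot columns X1,X2,X3; rank = 3
Π count = n − r = 7 − 3 = 4

4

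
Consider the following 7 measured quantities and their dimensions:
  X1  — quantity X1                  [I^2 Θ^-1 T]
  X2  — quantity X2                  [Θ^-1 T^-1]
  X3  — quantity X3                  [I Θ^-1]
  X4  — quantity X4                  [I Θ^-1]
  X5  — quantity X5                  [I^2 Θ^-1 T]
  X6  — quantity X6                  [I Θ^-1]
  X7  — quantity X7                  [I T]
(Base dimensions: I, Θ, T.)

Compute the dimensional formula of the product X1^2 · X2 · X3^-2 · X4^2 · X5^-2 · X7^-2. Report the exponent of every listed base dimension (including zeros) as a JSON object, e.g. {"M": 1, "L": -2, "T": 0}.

{"I": -2, "Θ": -1, "T": -3}

Exponent matrix [I,Θ,T] × [X1,X2,X3,X4,X5,X6,X7]:
  I: [ 2  0  1  1  2  1  1]
  Θ: [-1 -1 -1 -1 -1 -1  0]
  T: [ 1 -1  0  0  1  0  1]
  [I]: (2)·2+(1)·0+(-2)·1+(2)·1+(-2)·2+(-2)·1 = -2
  [Θ]: (2)·-1+(1)·-1+(-2)·-1+(2)·-1+(-2)·-1+(-2)·0 = -1
  [T]: (2)·1+(1)·-1+(-2)·0+(2)·0+(-2)·1+(-2)·1 = -3
⇒ I^-2 Θ^-1 T^-3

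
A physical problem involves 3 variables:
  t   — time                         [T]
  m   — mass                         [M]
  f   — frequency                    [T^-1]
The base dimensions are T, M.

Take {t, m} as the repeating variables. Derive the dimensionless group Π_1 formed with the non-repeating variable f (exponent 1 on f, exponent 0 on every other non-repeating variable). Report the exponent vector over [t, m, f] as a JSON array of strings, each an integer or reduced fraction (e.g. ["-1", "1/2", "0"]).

["1", "0", "1"]

Write exponents as rows T,M / cols t,m,f:
  T: [ 1  0 -1]
  M: [ 0  1  0]
Row reduction gives pivot columns t,m; rank = 2
Repeat: t,m; free: f
RREF:
  r0: [   1    0   -1]
  r1: [   0    1    0]
Fix exponent of f at 1; solve each RREF row for its pivot's exponent:
  r0: exp(t) + (-1)·1 = 0 ⇒ exp(t) = 1
  r1: exp(m) + (0)·1 = 0 ⇒ exp(m) = 0
Π_1 = t · f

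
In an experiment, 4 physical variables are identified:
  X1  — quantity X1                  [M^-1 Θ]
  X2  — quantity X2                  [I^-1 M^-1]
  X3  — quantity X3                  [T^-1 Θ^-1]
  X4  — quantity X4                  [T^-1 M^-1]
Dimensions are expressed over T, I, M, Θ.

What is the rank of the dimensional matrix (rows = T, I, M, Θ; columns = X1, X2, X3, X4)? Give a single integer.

3

Dimensional matrix (T×I×M×Θ by X1×X2×X3×X4):
  T: [ 0  0 -1 -1]
  I: [ 0 -1  0  0]
  M: [-1 -1  0 -1]
  Θ: [ 1  0 -1  0]
Row reduction gives pivot columns X1,X2,X3; rank = 3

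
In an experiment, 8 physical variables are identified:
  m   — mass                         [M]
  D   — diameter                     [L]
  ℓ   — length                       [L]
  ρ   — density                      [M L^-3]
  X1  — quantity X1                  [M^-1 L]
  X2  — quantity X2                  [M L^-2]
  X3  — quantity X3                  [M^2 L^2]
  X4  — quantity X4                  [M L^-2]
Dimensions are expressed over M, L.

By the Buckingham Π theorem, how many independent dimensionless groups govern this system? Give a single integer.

Exponent matrix [M,L] × [m,D,ℓ,ρ,X1,X2,X3,X4]:
  M: [ 1  0  0  1 -1  1  2  1]
  L: [ 0  1  1 -3  1 -2  2 -2]
Row reduction gives pivot columns m,D; rank = 2
8 vars − rank 2 = 6 Π groups

6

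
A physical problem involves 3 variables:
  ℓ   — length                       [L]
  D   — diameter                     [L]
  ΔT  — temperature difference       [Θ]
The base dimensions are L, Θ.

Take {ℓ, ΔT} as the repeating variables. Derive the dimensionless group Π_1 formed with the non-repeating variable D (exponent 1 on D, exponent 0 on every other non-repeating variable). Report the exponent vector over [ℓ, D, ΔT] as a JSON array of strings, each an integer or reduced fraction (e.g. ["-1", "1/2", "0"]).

["-1", "1", "0"]

Write exponents as rows L,Θ / cols ℓ,D,ΔT:
  L: [ 1  1  0]
  Θ: [ 0  0  1]
Row reduction gives pivot columns ℓ,ΔT; rank = 2
Repeat: ℓ,ΔT; free: D
RREF:
  r0: [   1    1    0]
  r1: [   0    0    1]
Fix exponent of D at 1; solve each RREF row for its pivot's exponent:
  r0: exp(ℓ) + (1)·1 = 0 ⇒ exp(ℓ) = -1
  r1: exp(ΔT) + (0)·1 = 0 ⇒ exp(ΔT) = 0
Π_1 = ℓ^-1 · D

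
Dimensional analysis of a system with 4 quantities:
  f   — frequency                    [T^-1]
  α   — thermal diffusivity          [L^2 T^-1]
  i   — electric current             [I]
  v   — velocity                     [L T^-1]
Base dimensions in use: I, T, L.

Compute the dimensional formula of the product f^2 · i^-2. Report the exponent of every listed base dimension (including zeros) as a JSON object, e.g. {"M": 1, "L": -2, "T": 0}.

Exponent matrix [I,T,L] × [f,α,i,v]:
  I: [ 0  0  1  0]
  T: [-1 -1  0 -1]
  L: [ 0  2  0  1]
  [I]: (2)·0+(-2)·1 = -2
  [T]: (2)·-1+(-2)·0 = -2
  [L]: (2)·0+(-2)·0 = 0
⇒ I^-2 T^-2

{"I": -2, "T": -2, "L": 0}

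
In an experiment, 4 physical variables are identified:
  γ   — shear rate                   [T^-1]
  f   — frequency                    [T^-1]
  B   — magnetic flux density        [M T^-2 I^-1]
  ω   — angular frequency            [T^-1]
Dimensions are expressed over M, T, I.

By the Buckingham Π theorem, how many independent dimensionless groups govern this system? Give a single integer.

Write exponents as rows M,T,I / cols γ,f,B,ω:
  M: [ 0  0  1  0]
  T: [-1 -1 -2 -1]
  I: [ 0  0 -1  0]
Row reduction gives pivot columns γ,B; rank = 2
4 vars − rank 2 = 2 Π groups

2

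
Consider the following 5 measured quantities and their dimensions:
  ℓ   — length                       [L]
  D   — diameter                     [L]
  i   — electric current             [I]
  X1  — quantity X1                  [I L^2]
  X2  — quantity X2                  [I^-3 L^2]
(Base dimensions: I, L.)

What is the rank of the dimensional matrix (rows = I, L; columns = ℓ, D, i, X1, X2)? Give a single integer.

2

Exponent matrix [I,L] × [ℓ,D,i,X1,X2]:
  I: [ 0  0  1  1 -3]
  L: [ 1  1  0  2  2]
RREF → pivots at {ℓ,i} ⇒ r = 2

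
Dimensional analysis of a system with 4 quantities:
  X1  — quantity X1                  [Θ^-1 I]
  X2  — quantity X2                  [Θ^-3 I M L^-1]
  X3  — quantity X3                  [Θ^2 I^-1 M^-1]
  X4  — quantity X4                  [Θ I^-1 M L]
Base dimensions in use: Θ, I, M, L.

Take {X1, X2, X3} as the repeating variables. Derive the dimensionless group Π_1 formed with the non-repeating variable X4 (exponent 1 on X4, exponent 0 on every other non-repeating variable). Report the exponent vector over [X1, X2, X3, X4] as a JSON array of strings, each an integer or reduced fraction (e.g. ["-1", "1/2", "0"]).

Exponent matrix [Θ,I,M,L] × [X1,X2,X3,X4]:
  Θ: [-1 -3  2  1]
  I: [ 1  1 -1 -1]
  M: [ 0  1 -1  1]
  L: [ 0 -1  0  1]
RREF → pivots at {X1,X2,X3} ⇒ r = 3
Repeat: X1,X2,X3; free: X4
RREF:
  r0: [   1    0    0   -2]
  r1: [   0    1    0   -1]
  r2: [   0    0    1   -2]
  r3: [   0    0    0    0]
Fix exponent of X4 at 1; solve each RREF row for its pivot's exponent:
  r0: exp(X1) + (-2)·1 = 0 ⇒ exp(X1) = 2
  r1: exp(X2) + (-1)·1 = 0 ⇒ exp(X2) = 1
  r2: exp(X3) + (-2)·1 = 0 ⇒ exp(X3) = 2
Π_1 = X1^2 · X2 · X3^2 · X4

["2", "1", "2", "1"]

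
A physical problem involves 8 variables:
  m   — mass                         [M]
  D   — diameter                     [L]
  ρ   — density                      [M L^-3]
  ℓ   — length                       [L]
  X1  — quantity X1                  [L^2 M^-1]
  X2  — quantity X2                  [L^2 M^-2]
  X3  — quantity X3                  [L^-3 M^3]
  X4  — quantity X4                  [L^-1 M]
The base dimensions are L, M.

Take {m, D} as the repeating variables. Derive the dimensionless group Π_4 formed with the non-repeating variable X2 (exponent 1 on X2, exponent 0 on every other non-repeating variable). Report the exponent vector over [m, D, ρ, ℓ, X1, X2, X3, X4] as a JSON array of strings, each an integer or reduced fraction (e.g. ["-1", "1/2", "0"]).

Write exponents as rows L,M / cols m,D,ρ,ℓ,X1,X2,X3,X4:
  L: [ 0  1 -3  1  2  2 -3 -1]
  M: [ 1  0  1  0 -1 -2  3  1]
RREF → pivots at {m,D} ⇒ r = 2
Pivot set = {m,D}, free = {ρ,ℓ,X1,X2,X3,X4}
RREF:
  r0: [   1    0    1    0   -1   -2    3    1]
  r1: [   0    1   -3    1    2    2   -3   -1]
Fix exponent of X2 at 1, ρ at 0, ℓ at 0, X1 at 0, X3 at 0, X4 at 0; solve each RREF row for its pivot's exponent:
  r0: exp(m) + (-2)·1 = 0 ⇒ exp(m) = 2
  r1: exp(D) + (2)·1 = 0 ⇒ exp(D) = -2
Π_4 = m^2 · D^-2 · X2

["2", "-2", "0", "0", "0", "1", "0", "0"]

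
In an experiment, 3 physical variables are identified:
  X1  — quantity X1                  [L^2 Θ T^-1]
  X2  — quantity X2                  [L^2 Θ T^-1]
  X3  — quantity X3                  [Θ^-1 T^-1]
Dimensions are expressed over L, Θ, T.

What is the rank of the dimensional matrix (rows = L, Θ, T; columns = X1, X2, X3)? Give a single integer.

Dimensional matrix (L×Θ×T by X1×X2×X3):
  L: [ 2  2  0]
  Θ: [ 1  1 -1]
  T: [-1 -1 -1]
Echelon form has 2 nonzero rows (pivots: X1,X3)

2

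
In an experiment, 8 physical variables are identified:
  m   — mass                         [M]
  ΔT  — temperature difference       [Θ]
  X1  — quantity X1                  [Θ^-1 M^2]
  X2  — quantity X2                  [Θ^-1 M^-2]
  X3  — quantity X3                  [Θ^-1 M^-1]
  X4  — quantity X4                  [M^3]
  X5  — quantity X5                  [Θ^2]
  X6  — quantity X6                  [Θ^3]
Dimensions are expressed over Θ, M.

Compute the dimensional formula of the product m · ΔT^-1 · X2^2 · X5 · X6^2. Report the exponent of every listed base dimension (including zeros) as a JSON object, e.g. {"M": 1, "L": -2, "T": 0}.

{"Θ": 5, "M": -3}

Write exponents as rows Θ,M / cols m,ΔT,X1,X2,X3,X4,X5,X6:
  Θ: [ 0  1 -1 -1 -1  0  2  3]
  M: [ 1  0  2 -2 -1  3  0  0]
  [Θ]: (1)·0+(-1)·1+(2)·-1+(1)·2+(2)·3 = 5
  [M]: (1)·1+(-1)·0+(2)·-2+(1)·0+(2)·0 = -3
⇒ Θ^5 M^-3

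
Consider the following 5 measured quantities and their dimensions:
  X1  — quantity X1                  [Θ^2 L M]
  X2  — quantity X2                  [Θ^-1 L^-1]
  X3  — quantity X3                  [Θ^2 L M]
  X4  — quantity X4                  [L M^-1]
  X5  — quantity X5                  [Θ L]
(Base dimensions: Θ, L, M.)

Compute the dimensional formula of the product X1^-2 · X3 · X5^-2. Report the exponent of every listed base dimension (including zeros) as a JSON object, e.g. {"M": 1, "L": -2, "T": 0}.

Exponent matrix [Θ,L,M] × [X1,X2,X3,X4,X5]:
  Θ: [ 2 -1  2  0  1]
  L: [ 1 -1  1  1  1]
  M: [ 1  0  1 -1  0]
  [Θ]: (-2)·2+(1)·2+(-2)·1 = -4
  [L]: (-2)·1+(1)·1+(-2)·1 = -3
  [M]: (-2)·1+(1)·1+(-2)·0 = -1
⇒ Θ^-4 L^-3 M^-1

{"Θ": -4, "L": -3, "M": -1}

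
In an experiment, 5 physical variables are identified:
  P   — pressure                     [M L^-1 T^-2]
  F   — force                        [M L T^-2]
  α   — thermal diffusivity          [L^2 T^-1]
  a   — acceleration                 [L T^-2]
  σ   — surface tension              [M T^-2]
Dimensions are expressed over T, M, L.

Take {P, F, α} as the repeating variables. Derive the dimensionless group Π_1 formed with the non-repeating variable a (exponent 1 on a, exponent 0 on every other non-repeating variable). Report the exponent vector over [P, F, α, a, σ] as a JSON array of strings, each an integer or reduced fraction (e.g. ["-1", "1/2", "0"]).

Dimensional matrix (T×M×L by P×F×α×a×σ):
  T: [-2 -2 -1 -2 -2]
  M: [ 1  1  0  0  1]
  L: [-1  1  2  1  0]
Echelon form has 3 nonzero rows (pivots: P,F,α)
Repeat: P,F,α; free: a,σ
RREF:
  r0: [   1    0    0  3/2  1/2]
  r1: [   0    1    0 -3/2  1/2]
  r2: [   0    0    1    2    0]
Fix exponent of a at 1, σ at 0; solve each RREF row for its pivot's exponent:
  r0: exp(P) + (3/2)·1 = 0 ⇒ exp(P) = -3/2
  r1: exp(F) + (-3/2)·1 = 0 ⇒ exp(F) = 3/2
  r2: exp(α) + (2)·1 = 0 ⇒ exp(α) = -2
Π_1 = P^(-3/2) · F^(3/2) · α^-2 · a

["-3/2", "3/2", "-2", "1", "0"]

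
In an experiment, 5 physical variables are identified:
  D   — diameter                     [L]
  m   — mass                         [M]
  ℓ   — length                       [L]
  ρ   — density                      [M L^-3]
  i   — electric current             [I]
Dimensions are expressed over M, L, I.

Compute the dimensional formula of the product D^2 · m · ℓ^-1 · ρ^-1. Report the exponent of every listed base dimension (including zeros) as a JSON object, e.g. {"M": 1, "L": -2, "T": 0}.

Dimensional matrix (M×L×I by D×m×ℓ×ρ×i):
  M: [ 0  1  0  1  0]
  L: [ 1  0  1 -3  0]
  I: [ 0  0  0  0  1]
  [M]: (2)·0+(1)·1+(-1)·0+(-1)·1 = 0
  [L]: (2)·1+(1)·0+(-1)·1+(-1)·-3 = 4
  [I]: (2)·0+(1)·0+(-1)·0+(-1)·0 = 0
⇒ L^4

{"M": 0, "L": 4, "I": 0}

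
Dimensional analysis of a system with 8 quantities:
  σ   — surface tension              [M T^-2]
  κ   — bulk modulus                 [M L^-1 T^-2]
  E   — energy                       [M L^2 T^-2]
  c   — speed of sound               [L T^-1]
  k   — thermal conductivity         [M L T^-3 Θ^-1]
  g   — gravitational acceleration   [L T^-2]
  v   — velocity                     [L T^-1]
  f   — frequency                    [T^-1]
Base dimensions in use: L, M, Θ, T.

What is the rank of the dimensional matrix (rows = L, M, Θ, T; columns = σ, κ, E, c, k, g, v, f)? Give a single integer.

Exponent matrix [L,M,Θ,T] × [σ,κ,E,c,k,g,v,f]:
  L: [ 0 -1  2  1  1  1  1  0]
  M: [ 1  1  1  0  1  0  0  0]
  Θ: [ 0  0  0  0 -1  0  0  0]
  T: [-2 -2 -2 -1 -3 -2 -1 -1]
RREF → pivots at {σ,κ,c,k} ⇒ r = 4

4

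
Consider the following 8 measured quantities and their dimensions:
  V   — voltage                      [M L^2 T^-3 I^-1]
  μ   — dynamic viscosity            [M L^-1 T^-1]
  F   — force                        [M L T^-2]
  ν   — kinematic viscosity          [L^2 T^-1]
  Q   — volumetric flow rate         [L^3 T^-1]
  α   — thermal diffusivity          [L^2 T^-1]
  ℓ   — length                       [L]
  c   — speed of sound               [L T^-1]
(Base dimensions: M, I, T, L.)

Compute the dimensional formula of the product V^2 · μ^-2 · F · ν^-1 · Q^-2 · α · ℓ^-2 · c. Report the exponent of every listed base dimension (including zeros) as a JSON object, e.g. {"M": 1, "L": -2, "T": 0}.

Write exponents as rows M,I,T,L / cols V,μ,F,ν,Q,α,ℓ,c:
  M: [ 1  1  1  0  0  0  0  0]
  I: [-1  0  0  0  0  0  0  0]
  T: [-3 -1 -2 -1 -1 -1  0 -1]
  L: [ 2 -1  1  2  3  2  1  1]
  [M]: (2)·1+(-2)·1+(1)·1+(-1)·0+(-2)·0+(1)·0+(-2)·0+(1)·0 = 1
  [I]: (2)·-1+(-2)·0+(1)·0+(-1)·0+(-2)·0+(1)·0+(-2)·0+(1)·0 = -2
  [T]: (2)·-3+(-2)·-1+(1)·-2+(-1)·-1+(-2)·-1+(1)·-1+(-2)·0+(1)·-1 = -5
  [L]: (2)·2+(-2)·-1+(1)·1+(-1)·2+(-2)·3+(1)·2+(-2)·1+(1)·1 = 0
⇒ M I^-2 T^-5

{"M": 1, "I": -2, "T": -5, "L": 0}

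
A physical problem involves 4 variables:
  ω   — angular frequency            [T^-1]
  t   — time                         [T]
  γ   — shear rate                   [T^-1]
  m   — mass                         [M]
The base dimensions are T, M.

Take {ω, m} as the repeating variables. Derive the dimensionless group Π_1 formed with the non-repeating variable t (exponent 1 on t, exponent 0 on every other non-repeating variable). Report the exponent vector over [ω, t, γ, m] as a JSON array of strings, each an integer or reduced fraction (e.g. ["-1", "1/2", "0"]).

["1", "1", "0", "0"]

Exponent matrix [T,M] × [ω,t,γ,m]:
  T: [-1  1 -1  0]
  M: [ 0  0  0  1]
RREF → pivots at {ω,m} ⇒ r = 2
Repeat: ω,m; free: t,γ
RREF:
  r0: [   1   -1    1    0]
  r1: [   0    0    0    1]
Fix exponent of t at 1, γ at 0; solve each RREF row for its pivot's exponent:
  r0: exp(ω) + (-1)·1 = 0 ⇒ exp(ω) = 1
  r1: exp(m) + (0)·1 = 0 ⇒ exp(m) = 0
Π_1 = ω · t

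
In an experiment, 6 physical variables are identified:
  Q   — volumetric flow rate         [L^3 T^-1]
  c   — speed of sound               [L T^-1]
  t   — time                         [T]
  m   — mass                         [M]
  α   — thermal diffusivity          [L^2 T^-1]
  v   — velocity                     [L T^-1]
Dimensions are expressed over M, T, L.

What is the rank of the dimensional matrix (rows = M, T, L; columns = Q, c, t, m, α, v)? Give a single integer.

3

Exponent matrix [M,T,L] × [Q,c,t,m,α,v]:
  M: [ 0  0  0  1  0  0]
  T: [-1 -1  1  0 -1 -1]
  L: [ 3  1  0  0  2  1]
Row reduction gives pivot columns Q,c,m; rank = 3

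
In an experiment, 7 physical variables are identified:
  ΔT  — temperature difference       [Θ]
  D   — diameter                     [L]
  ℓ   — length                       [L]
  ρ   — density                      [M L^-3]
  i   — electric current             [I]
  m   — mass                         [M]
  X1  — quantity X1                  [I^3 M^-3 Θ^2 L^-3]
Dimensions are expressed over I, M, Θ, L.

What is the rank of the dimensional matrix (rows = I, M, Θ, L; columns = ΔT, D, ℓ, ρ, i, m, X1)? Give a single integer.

4

Dimensional matrix (I×M×Θ×L by ΔT×D×ℓ×ρ×i×m×X1):
  I: [ 0  0  0  0  1  0  3]
  M: [ 0  0  0  1  0  1 -3]
  Θ: [ 1  0  0  0  0  0  2]
  L: [ 0  1  1 -3  0  0 -3]
RREF → pivots at {ΔT,D,ρ,i} ⇒ r = 4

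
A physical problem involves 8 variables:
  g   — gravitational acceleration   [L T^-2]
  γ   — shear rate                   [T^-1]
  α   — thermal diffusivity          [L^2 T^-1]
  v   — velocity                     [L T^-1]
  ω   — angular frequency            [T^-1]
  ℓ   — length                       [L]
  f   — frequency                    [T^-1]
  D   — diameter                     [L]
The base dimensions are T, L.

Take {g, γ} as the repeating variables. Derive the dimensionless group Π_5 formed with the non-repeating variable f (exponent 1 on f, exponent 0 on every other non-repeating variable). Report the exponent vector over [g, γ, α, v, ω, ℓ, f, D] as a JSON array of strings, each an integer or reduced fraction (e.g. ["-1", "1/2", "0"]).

["0", "-1", "0", "0", "0", "0", "1", "0"]

Dimensional matrix (T×L by g×γ×α×v×ω×ℓ×f×D):
  T: [-2 -1 -1 -1 -1  0 -1  0]
  L: [ 1  0  2  1  0  1  0  1]
RREF → pivots at {g,γ} ⇒ r = 2
Repeat: g,γ; free: α,v,ω,ℓ,f,D
RREF:
  r0: [   1    0    2    1    0    1    0    1]
  r1: [   0    1   -3   -1    1   -2    1   -2]
Fix exponent of f at 1, α at 0, v at 0, ω at 0, ℓ at 0, D at 0; solve each RREF row for its pivot's exponent:
  r0: exp(g) + (0)·1 = 0 ⇒ exp(g) = 0
  r1: exp(γ) + (1)·1 = 0 ⇒ exp(γ) = -1
Π_5 = γ^-1 · f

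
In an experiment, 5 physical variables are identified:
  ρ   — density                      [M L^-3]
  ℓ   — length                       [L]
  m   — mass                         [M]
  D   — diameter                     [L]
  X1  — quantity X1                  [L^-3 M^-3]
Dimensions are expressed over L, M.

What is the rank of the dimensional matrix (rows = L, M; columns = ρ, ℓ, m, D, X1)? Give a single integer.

2

Exponent matrix [L,M] × [ρ,ℓ,m,D,X1]:
  L: [-3  1  0  1 -3]
  M: [ 1  0  1  0 -3]
RREF → pivots at {ρ,ℓ} ⇒ r = 2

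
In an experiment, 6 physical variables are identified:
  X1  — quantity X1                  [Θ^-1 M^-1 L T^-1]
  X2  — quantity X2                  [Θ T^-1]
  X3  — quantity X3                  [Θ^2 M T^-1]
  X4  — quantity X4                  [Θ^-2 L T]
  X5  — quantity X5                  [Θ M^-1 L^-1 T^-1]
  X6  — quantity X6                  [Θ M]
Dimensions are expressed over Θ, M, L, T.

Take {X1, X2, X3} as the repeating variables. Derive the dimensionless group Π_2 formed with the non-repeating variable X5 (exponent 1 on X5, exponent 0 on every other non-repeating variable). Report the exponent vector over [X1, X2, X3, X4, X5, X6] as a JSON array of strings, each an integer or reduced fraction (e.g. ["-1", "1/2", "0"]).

Write exponents as rows Θ,M,L,T / cols X1,X2,X3,X4,X5,X6:
  Θ: [-1  1  2 -2  1  1]
  M: [-1  0  1  0 -1  1]
  L: [ 1  0  0  1 -1  0]
  T: [-1 -1 -1  1 -1  0]
Echelon form has 3 nonzero rows (pivots: X1,X2,X3)
Pivot set = {X1,X2,X3}, free = {X4,X5,X6}
RREF:
  r0: [   1    0    0    1   -1    0]
  r1: [   0    1    0   -3    4   -1]
  r2: [   0    0    1    1   -2    1]
  r3: [   0    0    0    0    0    0]
Fix exponent of X5 at 1, X4 at 0, X6 at 0; solve each RREF row for its pivot's exponent:
  r0: exp(X1) + (-1)·1 = 0 ⇒ exp(X1) = 1
  r1: exp(X2) + (4)·1 = 0 ⇒ exp(X2) = -4
  r2: exp(X3) + (-2)·1 = 0 ⇒ exp(X3) = 2
Π_2 = X1 · X2^-4 · X3^2 · X5

["1", "-4", "2", "0", "1", "0"]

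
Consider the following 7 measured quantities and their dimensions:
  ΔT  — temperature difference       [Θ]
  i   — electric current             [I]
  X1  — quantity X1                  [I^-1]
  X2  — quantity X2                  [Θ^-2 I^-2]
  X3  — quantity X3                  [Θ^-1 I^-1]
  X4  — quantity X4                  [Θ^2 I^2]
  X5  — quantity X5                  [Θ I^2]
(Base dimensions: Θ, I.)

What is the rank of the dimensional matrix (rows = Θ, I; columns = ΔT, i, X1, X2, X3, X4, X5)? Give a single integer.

Dimensional matrix (Θ×I by ΔT×i×X1×X2×X3×X4×X5):
  Θ: [ 1  0  0 -2 -1  2  1]
  I: [ 0  1 -1 -2 -1  2  2]
Echelon form has 2 nonzero rows (pivots: ΔT,i)

2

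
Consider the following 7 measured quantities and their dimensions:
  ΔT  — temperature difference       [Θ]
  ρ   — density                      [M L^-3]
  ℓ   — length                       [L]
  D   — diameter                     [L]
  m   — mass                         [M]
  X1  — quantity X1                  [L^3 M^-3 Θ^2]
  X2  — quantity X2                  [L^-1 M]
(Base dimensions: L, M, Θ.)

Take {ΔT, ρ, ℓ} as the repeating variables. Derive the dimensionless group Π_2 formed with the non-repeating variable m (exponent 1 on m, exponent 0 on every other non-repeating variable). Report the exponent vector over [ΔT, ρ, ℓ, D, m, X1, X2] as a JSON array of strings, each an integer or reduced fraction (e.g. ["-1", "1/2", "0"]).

["0", "-1", "-3", "0", "1", "0", "0"]

Dimensional matrix (L×M×Θ by ΔT×ρ×ℓ×D×m×X1×X2):
  L: [ 0 -3  1  1  0  3 -1]
  M: [ 0  1  0  0  1 -3  1]
  Θ: [ 1  0  0  0  0  2  0]
Echelon form has 3 nonzero rows (pivots: ΔT,ρ,ℓ)
Repeat: ΔT,ρ,ℓ; free: D,m,X1,X2
RREF:
  r0: [   1    0    0    0    0    2    0]
  r1: [   0    1    0    0    1   -3    1]
  r2: [   0    0    1    1    3   -6    2]
Fix exponent of m at 1, D at 0, X1 at 0, X2 at 0; solve each RREF row for its pivot's exponent:
  r0: exp(ΔT) + (0)·1 = 0 ⇒ exp(ΔT) = 0
  r1: exp(ρ) + (1)·1 = 0 ⇒ exp(ρ) = -1
  r2: exp(ℓ) + (3)·1 = 0 ⇒ exp(ℓ) = -3
Π_2 = ρ^-1 · ℓ^-3 · m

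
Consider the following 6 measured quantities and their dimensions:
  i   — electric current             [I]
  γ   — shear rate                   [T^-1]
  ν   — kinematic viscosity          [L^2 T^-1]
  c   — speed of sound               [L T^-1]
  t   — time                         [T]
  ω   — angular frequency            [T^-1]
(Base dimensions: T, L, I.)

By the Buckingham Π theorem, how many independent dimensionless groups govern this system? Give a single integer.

3

Exponent matrix [T,L,I] × [i,γ,ν,c,t,ω]:
  T: [ 0 -1 -1 -1  1 -1]
  L: [ 0  0  2  1  0  0]
  I: [ 1  0  0  0  0  0]
RREF → pivots at {i,γ,ν} ⇒ r = 3
Π count = n − r = 6 − 3 = 3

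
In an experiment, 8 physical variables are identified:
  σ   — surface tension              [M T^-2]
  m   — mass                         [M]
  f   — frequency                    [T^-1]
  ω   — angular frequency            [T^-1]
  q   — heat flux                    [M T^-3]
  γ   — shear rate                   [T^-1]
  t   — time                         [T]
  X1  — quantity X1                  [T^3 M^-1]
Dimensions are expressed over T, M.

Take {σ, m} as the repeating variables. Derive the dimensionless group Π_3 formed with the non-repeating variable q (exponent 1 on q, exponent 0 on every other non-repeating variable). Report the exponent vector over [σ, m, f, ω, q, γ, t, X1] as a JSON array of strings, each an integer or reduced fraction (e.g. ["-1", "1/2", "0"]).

["-3/2", "1/2", "0", "0", "1", "0", "0", "0"]

Exponent matrix [T,M] × [σ,m,f,ω,q,γ,t,X1]:
  T: [-2  0 -1 -1 -3 -1  1  3]
  M: [ 1  1  0  0  1  0  0 -1]
Echelon form has 2 nonzero rows (pivots: σ,m)
Repeat: σ,m; free: f,ω,q,γ,t,X1
RREF:
  r0: [   1    0  1/2  1/2  3/2  1/2 -1/2 -3/2]
  r1: [   0    1 -1/2 -1/2 -1/2 -1/2  1/2  1/2]
Fix exponent of q at 1, f at 0, ω at 0, γ at 0, t at 0, X1 at 0; solve each RREF row for its pivot's exponent:
  r0: exp(σ) + (3/2)·1 = 0 ⇒ exp(σ) = -3/2
  r1: exp(m) + (-1/2)·1 = 0 ⇒ exp(m) = 1/2
Π_3 = σ^(-3/2) · m^(1/2) · q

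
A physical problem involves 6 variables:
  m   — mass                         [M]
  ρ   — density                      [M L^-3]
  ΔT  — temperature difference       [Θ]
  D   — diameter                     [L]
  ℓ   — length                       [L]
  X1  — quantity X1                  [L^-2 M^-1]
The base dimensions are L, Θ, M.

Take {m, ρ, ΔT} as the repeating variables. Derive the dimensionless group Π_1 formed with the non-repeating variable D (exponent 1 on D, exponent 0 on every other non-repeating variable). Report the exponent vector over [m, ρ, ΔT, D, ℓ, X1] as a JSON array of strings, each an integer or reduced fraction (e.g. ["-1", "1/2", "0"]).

Exponent matrix [L,Θ,M] × [m,ρ,ΔT,D,ℓ,X1]:
  L: [ 0 -3  0  1  1 -2]
  Θ: [ 0  0  1  0  0  0]
  M: [ 1  1  0  0  0 -1]
RREF → pivots at {m,ρ,ΔT} ⇒ r = 3
Repeat: m,ρ,ΔT; free: D,ℓ,X1
RREF:
  r0: [   1    0    0  1/3  1/3 -5/3]
  r1: [   0    1    0 -1/3 -1/3  2/3]
  r2: [   0    0    1    0    0    0]
Fix exponent of D at 1, ℓ at 0, X1 at 0; solve each RREF row for its pivot's exponent:
  r0: exp(m) + (1/3)·1 = 0 ⇒ exp(m) = -1/3
  r1: exp(ρ) + (-1/3)·1 = 0 ⇒ exp(ρ) = 1/3
  r2: exp(ΔT) + (0)·1 = 0 ⇒ exp(ΔT) = 0
Π_1 = m^(-1/3) · ρ^(1/3) · D

["-1/3", "1/3", "0", "1", "0", "0"]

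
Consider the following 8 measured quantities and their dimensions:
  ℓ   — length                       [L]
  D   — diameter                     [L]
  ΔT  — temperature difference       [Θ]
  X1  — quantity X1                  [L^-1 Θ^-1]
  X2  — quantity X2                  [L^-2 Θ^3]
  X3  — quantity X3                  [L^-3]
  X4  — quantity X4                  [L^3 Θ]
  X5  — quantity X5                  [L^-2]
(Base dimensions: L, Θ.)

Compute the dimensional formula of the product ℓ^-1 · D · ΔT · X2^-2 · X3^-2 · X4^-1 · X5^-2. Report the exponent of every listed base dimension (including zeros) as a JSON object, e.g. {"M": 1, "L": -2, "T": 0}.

{"L": 11, "Θ": -6}

Write exponents as rows L,Θ / cols ℓ,D,ΔT,X1,X2,X3,X4,X5:
  L: [ 1  1  0 -1 -2 -3  3 -2]
  Θ: [ 0  0  1 -1  3  0  1  0]
  [L]: (-1)·1+(1)·1+(1)·0+(-2)·-2+(-2)·-3+(-1)·3+(-2)·-2 = 11
  [Θ]: (-1)·0+(1)·0+(1)·1+(-2)·3+(-2)·0+(-1)·1+(-2)·0 = -6
⇒ L^11 Θ^-6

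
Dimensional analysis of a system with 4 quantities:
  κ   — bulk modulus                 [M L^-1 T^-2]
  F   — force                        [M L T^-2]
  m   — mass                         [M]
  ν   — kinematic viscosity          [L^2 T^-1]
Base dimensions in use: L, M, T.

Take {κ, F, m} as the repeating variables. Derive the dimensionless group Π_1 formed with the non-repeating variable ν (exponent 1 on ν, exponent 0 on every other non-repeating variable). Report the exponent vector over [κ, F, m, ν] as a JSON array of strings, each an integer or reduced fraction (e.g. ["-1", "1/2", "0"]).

["3/4", "-5/4", "1/2", "1"]

Dimensional matrix (L×M×T by κ×F×m×ν):
  L: [-1  1  0  2]
  M: [ 1  1  1  0]
  T: [-2 -2  0 -1]
RREF → pivots at {κ,F,m} ⇒ r = 3
Repeat: κ,F,m; free: ν
RREF:
  r0: [   1    0    0 -3/4]
  r1: [   0    1    0  5/4]
  r2: [   0    0    1 -1/2]
Fix exponent of ν at 1; solve each RREF row for its pivot's exponent:
  r0: exp(κ) + (-3/4)·1 = 0 ⇒ exp(κ) = 3/4
  r1: exp(F) + (5/4)·1 = 0 ⇒ exp(F) = -5/4
  r2: exp(m) + (-1/2)·1 = 0 ⇒ exp(m) = 1/2
Π_1 = κ^(3/4) · F^(-5/4) · m^(1/2) · ν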